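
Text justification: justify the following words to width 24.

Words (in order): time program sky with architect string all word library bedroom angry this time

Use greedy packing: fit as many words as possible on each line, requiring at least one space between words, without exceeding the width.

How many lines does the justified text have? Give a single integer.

Answer: 4

Derivation:
Line 1: ['time', 'program', 'sky', 'with'] (min_width=21, slack=3)
Line 2: ['architect', 'string', 'all'] (min_width=20, slack=4)
Line 3: ['word', 'library', 'bedroom'] (min_width=20, slack=4)
Line 4: ['angry', 'this', 'time'] (min_width=15, slack=9)
Total lines: 4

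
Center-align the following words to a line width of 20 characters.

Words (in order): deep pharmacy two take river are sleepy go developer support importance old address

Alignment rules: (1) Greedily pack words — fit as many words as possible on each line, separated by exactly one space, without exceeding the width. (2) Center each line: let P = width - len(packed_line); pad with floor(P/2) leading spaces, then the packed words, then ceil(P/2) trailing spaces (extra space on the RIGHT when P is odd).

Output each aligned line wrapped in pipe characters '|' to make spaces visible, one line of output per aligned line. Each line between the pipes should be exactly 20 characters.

Answer: | deep pharmacy two  |
|   take river are   |
|sleepy go developer |
| support importance |
|    old address     |

Derivation:
Line 1: ['deep', 'pharmacy', 'two'] (min_width=17, slack=3)
Line 2: ['take', 'river', 'are'] (min_width=14, slack=6)
Line 3: ['sleepy', 'go', 'developer'] (min_width=19, slack=1)
Line 4: ['support', 'importance'] (min_width=18, slack=2)
Line 5: ['old', 'address'] (min_width=11, slack=9)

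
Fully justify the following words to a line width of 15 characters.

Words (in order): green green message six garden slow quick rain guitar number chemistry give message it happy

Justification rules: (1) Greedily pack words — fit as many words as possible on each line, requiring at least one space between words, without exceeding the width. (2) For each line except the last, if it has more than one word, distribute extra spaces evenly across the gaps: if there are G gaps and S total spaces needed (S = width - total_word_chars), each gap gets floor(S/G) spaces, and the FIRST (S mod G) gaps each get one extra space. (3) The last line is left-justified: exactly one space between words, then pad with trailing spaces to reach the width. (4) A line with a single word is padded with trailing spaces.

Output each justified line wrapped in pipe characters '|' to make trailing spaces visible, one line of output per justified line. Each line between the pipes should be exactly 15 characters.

Answer: |green     green|
|message     six|
|garden     slow|
|quick      rain|
|guitar   number|
|chemistry  give|
|message      it|
|happy          |

Derivation:
Line 1: ['green', 'green'] (min_width=11, slack=4)
Line 2: ['message', 'six'] (min_width=11, slack=4)
Line 3: ['garden', 'slow'] (min_width=11, slack=4)
Line 4: ['quick', 'rain'] (min_width=10, slack=5)
Line 5: ['guitar', 'number'] (min_width=13, slack=2)
Line 6: ['chemistry', 'give'] (min_width=14, slack=1)
Line 7: ['message', 'it'] (min_width=10, slack=5)
Line 8: ['happy'] (min_width=5, slack=10)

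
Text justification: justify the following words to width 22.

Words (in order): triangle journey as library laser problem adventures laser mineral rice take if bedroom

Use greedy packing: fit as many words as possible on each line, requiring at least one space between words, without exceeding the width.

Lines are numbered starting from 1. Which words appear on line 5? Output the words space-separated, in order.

Answer: bedroom

Derivation:
Line 1: ['triangle', 'journey', 'as'] (min_width=19, slack=3)
Line 2: ['library', 'laser', 'problem'] (min_width=21, slack=1)
Line 3: ['adventures', 'laser'] (min_width=16, slack=6)
Line 4: ['mineral', 'rice', 'take', 'if'] (min_width=20, slack=2)
Line 5: ['bedroom'] (min_width=7, slack=15)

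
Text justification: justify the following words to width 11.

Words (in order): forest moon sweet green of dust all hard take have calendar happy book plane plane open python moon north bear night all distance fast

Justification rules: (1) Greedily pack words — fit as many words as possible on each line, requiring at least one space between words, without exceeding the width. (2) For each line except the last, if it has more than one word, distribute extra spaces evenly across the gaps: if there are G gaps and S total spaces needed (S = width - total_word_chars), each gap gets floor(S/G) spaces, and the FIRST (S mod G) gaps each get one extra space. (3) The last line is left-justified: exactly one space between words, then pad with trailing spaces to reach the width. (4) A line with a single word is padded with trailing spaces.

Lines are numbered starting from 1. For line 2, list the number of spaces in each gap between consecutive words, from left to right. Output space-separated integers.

Answer: 1

Derivation:
Line 1: ['forest', 'moon'] (min_width=11, slack=0)
Line 2: ['sweet', 'green'] (min_width=11, slack=0)
Line 3: ['of', 'dust', 'all'] (min_width=11, slack=0)
Line 4: ['hard', 'take'] (min_width=9, slack=2)
Line 5: ['have'] (min_width=4, slack=7)
Line 6: ['calendar'] (min_width=8, slack=3)
Line 7: ['happy', 'book'] (min_width=10, slack=1)
Line 8: ['plane', 'plane'] (min_width=11, slack=0)
Line 9: ['open', 'python'] (min_width=11, slack=0)
Line 10: ['moon', 'north'] (min_width=10, slack=1)
Line 11: ['bear', 'night'] (min_width=10, slack=1)
Line 12: ['all'] (min_width=3, slack=8)
Line 13: ['distance'] (min_width=8, slack=3)
Line 14: ['fast'] (min_width=4, slack=7)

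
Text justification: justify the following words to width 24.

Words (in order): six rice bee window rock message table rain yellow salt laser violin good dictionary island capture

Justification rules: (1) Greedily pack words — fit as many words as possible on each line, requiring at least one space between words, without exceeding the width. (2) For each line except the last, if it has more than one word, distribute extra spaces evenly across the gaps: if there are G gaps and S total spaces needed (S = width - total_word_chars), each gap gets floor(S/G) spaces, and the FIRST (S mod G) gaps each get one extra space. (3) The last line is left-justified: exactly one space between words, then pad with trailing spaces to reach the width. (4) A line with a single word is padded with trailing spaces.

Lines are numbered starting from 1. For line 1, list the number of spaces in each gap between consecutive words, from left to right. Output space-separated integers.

Answer: 1 1 1 1

Derivation:
Line 1: ['six', 'rice', 'bee', 'window', 'rock'] (min_width=24, slack=0)
Line 2: ['message', 'table', 'rain'] (min_width=18, slack=6)
Line 3: ['yellow', 'salt', 'laser', 'violin'] (min_width=24, slack=0)
Line 4: ['good', 'dictionary', 'island'] (min_width=22, slack=2)
Line 5: ['capture'] (min_width=7, slack=17)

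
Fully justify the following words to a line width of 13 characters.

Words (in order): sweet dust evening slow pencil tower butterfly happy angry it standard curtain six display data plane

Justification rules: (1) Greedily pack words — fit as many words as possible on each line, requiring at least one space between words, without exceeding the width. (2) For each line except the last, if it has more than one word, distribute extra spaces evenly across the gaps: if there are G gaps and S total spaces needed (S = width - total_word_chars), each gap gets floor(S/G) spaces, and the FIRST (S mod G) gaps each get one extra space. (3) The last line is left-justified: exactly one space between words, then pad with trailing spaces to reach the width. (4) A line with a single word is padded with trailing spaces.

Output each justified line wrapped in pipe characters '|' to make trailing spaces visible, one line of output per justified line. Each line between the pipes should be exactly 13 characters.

Answer: |sweet    dust|
|evening  slow|
|pencil  tower|
|butterfly    |
|happy   angry|
|it   standard|
|curtain   six|
|display  data|
|plane        |

Derivation:
Line 1: ['sweet', 'dust'] (min_width=10, slack=3)
Line 2: ['evening', 'slow'] (min_width=12, slack=1)
Line 3: ['pencil', 'tower'] (min_width=12, slack=1)
Line 4: ['butterfly'] (min_width=9, slack=4)
Line 5: ['happy', 'angry'] (min_width=11, slack=2)
Line 6: ['it', 'standard'] (min_width=11, slack=2)
Line 7: ['curtain', 'six'] (min_width=11, slack=2)
Line 8: ['display', 'data'] (min_width=12, slack=1)
Line 9: ['plane'] (min_width=5, slack=8)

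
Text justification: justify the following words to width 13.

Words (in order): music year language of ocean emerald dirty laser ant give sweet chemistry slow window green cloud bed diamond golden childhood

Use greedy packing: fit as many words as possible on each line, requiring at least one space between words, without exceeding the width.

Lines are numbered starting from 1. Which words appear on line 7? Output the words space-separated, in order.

Line 1: ['music', 'year'] (min_width=10, slack=3)
Line 2: ['language', 'of'] (min_width=11, slack=2)
Line 3: ['ocean', 'emerald'] (min_width=13, slack=0)
Line 4: ['dirty', 'laser'] (min_width=11, slack=2)
Line 5: ['ant', 'give'] (min_width=8, slack=5)
Line 6: ['sweet'] (min_width=5, slack=8)
Line 7: ['chemistry'] (min_width=9, slack=4)
Line 8: ['slow', 'window'] (min_width=11, slack=2)
Line 9: ['green', 'cloud'] (min_width=11, slack=2)
Line 10: ['bed', 'diamond'] (min_width=11, slack=2)
Line 11: ['golden'] (min_width=6, slack=7)
Line 12: ['childhood'] (min_width=9, slack=4)

Answer: chemistry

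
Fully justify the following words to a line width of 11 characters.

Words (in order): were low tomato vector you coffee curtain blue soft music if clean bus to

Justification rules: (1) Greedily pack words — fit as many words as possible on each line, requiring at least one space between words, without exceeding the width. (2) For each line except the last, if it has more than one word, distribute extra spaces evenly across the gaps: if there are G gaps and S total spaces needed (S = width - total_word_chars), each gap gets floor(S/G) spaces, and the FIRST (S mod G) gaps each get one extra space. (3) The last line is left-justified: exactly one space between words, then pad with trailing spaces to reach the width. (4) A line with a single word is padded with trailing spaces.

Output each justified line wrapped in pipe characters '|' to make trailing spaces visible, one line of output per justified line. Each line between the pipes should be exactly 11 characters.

Line 1: ['were', 'low'] (min_width=8, slack=3)
Line 2: ['tomato'] (min_width=6, slack=5)
Line 3: ['vector', 'you'] (min_width=10, slack=1)
Line 4: ['coffee'] (min_width=6, slack=5)
Line 5: ['curtain'] (min_width=7, slack=4)
Line 6: ['blue', 'soft'] (min_width=9, slack=2)
Line 7: ['music', 'if'] (min_width=8, slack=3)
Line 8: ['clean', 'bus'] (min_width=9, slack=2)
Line 9: ['to'] (min_width=2, slack=9)

Answer: |were    low|
|tomato     |
|vector  you|
|coffee     |
|curtain    |
|blue   soft|
|music    if|
|clean   bus|
|to         |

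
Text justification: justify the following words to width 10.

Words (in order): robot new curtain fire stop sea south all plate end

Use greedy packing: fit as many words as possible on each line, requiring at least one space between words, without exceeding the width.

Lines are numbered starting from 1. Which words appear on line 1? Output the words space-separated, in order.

Answer: robot new

Derivation:
Line 1: ['robot', 'new'] (min_width=9, slack=1)
Line 2: ['curtain'] (min_width=7, slack=3)
Line 3: ['fire', 'stop'] (min_width=9, slack=1)
Line 4: ['sea', 'south'] (min_width=9, slack=1)
Line 5: ['all', 'plate'] (min_width=9, slack=1)
Line 6: ['end'] (min_width=3, slack=7)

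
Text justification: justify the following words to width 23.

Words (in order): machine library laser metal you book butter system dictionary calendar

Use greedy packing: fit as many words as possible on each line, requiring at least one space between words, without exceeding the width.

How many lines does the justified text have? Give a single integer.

Line 1: ['machine', 'library', 'laser'] (min_width=21, slack=2)
Line 2: ['metal', 'you', 'book', 'butter'] (min_width=21, slack=2)
Line 3: ['system', 'dictionary'] (min_width=17, slack=6)
Line 4: ['calendar'] (min_width=8, slack=15)
Total lines: 4

Answer: 4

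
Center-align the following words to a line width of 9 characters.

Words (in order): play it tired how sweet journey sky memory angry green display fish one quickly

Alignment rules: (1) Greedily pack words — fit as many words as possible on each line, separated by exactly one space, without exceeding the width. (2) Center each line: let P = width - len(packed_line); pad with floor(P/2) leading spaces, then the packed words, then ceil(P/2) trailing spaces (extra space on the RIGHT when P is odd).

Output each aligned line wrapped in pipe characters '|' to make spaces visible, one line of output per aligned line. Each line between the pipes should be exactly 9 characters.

Answer: | play it |
|tired how|
|  sweet  |
| journey |
|   sky   |
| memory  |
|  angry  |
|  green  |
| display |
|fish one |
| quickly |

Derivation:
Line 1: ['play', 'it'] (min_width=7, slack=2)
Line 2: ['tired', 'how'] (min_width=9, slack=0)
Line 3: ['sweet'] (min_width=5, slack=4)
Line 4: ['journey'] (min_width=7, slack=2)
Line 5: ['sky'] (min_width=3, slack=6)
Line 6: ['memory'] (min_width=6, slack=3)
Line 7: ['angry'] (min_width=5, slack=4)
Line 8: ['green'] (min_width=5, slack=4)
Line 9: ['display'] (min_width=7, slack=2)
Line 10: ['fish', 'one'] (min_width=8, slack=1)
Line 11: ['quickly'] (min_width=7, slack=2)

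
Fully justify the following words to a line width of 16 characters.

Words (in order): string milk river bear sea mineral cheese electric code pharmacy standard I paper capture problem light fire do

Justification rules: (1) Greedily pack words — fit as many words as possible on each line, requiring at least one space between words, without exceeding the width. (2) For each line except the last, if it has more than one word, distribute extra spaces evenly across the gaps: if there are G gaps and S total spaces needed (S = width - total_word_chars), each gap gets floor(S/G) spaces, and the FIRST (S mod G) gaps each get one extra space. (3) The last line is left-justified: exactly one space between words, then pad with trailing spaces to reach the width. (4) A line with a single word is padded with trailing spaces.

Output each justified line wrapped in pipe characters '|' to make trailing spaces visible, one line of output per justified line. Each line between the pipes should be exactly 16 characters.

Answer: |string      milk|
|river  bear  sea|
|mineral   cheese|
|electric    code|
|pharmacy        |
|standard I paper|
|capture  problem|
|light fire do   |

Derivation:
Line 1: ['string', 'milk'] (min_width=11, slack=5)
Line 2: ['river', 'bear', 'sea'] (min_width=14, slack=2)
Line 3: ['mineral', 'cheese'] (min_width=14, slack=2)
Line 4: ['electric', 'code'] (min_width=13, slack=3)
Line 5: ['pharmacy'] (min_width=8, slack=8)
Line 6: ['standard', 'I', 'paper'] (min_width=16, slack=0)
Line 7: ['capture', 'problem'] (min_width=15, slack=1)
Line 8: ['light', 'fire', 'do'] (min_width=13, slack=3)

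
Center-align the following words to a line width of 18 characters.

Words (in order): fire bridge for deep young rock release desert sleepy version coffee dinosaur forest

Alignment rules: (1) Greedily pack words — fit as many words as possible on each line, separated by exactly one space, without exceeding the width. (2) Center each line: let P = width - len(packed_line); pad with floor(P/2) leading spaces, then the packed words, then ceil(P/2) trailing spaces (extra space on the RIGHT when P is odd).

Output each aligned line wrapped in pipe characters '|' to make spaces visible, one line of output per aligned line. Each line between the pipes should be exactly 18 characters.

Answer: | fire bridge for  |
| deep young rock  |
|  release desert  |
|  sleepy version  |
| coffee dinosaur  |
|      forest      |

Derivation:
Line 1: ['fire', 'bridge', 'for'] (min_width=15, slack=3)
Line 2: ['deep', 'young', 'rock'] (min_width=15, slack=3)
Line 3: ['release', 'desert'] (min_width=14, slack=4)
Line 4: ['sleepy', 'version'] (min_width=14, slack=4)
Line 5: ['coffee', 'dinosaur'] (min_width=15, slack=3)
Line 6: ['forest'] (min_width=6, slack=12)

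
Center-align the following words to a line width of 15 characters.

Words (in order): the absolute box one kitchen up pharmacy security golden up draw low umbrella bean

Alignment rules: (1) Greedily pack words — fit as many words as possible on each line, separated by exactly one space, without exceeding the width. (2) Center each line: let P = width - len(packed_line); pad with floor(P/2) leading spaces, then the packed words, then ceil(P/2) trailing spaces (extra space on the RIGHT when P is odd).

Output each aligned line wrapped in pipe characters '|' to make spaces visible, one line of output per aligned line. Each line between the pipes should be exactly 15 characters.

Line 1: ['the', 'absolute'] (min_width=12, slack=3)
Line 2: ['box', 'one', 'kitchen'] (min_width=15, slack=0)
Line 3: ['up', 'pharmacy'] (min_width=11, slack=4)
Line 4: ['security', 'golden'] (min_width=15, slack=0)
Line 5: ['up', 'draw', 'low'] (min_width=11, slack=4)
Line 6: ['umbrella', 'bean'] (min_width=13, slack=2)

Answer: | the absolute  |
|box one kitchen|
|  up pharmacy  |
|security golden|
|  up draw low  |
| umbrella bean |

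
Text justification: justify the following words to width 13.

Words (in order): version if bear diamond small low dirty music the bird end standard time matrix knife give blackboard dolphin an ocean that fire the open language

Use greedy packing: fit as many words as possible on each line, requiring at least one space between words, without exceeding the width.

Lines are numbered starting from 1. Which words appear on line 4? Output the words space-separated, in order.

Line 1: ['version', 'if'] (min_width=10, slack=3)
Line 2: ['bear', 'diamond'] (min_width=12, slack=1)
Line 3: ['small', 'low'] (min_width=9, slack=4)
Line 4: ['dirty', 'music'] (min_width=11, slack=2)
Line 5: ['the', 'bird', 'end'] (min_width=12, slack=1)
Line 6: ['standard', 'time'] (min_width=13, slack=0)
Line 7: ['matrix', 'knife'] (min_width=12, slack=1)
Line 8: ['give'] (min_width=4, slack=9)
Line 9: ['blackboard'] (min_width=10, slack=3)
Line 10: ['dolphin', 'an'] (min_width=10, slack=3)
Line 11: ['ocean', 'that'] (min_width=10, slack=3)
Line 12: ['fire', 'the', 'open'] (min_width=13, slack=0)
Line 13: ['language'] (min_width=8, slack=5)

Answer: dirty music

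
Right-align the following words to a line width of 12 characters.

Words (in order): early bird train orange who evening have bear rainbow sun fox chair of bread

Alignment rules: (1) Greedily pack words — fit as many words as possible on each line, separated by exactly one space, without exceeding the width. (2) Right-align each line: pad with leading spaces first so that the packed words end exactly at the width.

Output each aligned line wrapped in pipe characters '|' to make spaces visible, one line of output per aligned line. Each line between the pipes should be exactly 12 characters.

Line 1: ['early', 'bird'] (min_width=10, slack=2)
Line 2: ['train', 'orange'] (min_width=12, slack=0)
Line 3: ['who', 'evening'] (min_width=11, slack=1)
Line 4: ['have', 'bear'] (min_width=9, slack=3)
Line 5: ['rainbow', 'sun'] (min_width=11, slack=1)
Line 6: ['fox', 'chair', 'of'] (min_width=12, slack=0)
Line 7: ['bread'] (min_width=5, slack=7)

Answer: |  early bird|
|train orange|
| who evening|
|   have bear|
| rainbow sun|
|fox chair of|
|       bread|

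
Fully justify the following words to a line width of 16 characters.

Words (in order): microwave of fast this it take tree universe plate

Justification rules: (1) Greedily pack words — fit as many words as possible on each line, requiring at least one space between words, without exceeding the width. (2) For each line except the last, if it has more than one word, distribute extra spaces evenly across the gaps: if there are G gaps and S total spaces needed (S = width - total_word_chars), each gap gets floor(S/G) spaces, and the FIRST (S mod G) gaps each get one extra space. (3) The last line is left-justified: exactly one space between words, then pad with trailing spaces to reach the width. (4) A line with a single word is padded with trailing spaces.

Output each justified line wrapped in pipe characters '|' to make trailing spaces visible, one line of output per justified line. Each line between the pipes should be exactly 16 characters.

Answer: |microwave     of|
|fast   this   it|
|take        tree|
|universe plate  |

Derivation:
Line 1: ['microwave', 'of'] (min_width=12, slack=4)
Line 2: ['fast', 'this', 'it'] (min_width=12, slack=4)
Line 3: ['take', 'tree'] (min_width=9, slack=7)
Line 4: ['universe', 'plate'] (min_width=14, slack=2)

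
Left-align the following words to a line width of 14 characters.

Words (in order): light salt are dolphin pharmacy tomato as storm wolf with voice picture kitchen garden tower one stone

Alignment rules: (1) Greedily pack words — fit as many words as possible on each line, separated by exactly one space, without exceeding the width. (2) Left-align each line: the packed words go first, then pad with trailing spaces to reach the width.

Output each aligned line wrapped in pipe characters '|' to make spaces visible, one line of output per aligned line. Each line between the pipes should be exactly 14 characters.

Line 1: ['light', 'salt', 'are'] (min_width=14, slack=0)
Line 2: ['dolphin'] (min_width=7, slack=7)
Line 3: ['pharmacy'] (min_width=8, slack=6)
Line 4: ['tomato', 'as'] (min_width=9, slack=5)
Line 5: ['storm', 'wolf'] (min_width=10, slack=4)
Line 6: ['with', 'voice'] (min_width=10, slack=4)
Line 7: ['picture'] (min_width=7, slack=7)
Line 8: ['kitchen', 'garden'] (min_width=14, slack=0)
Line 9: ['tower', 'one'] (min_width=9, slack=5)
Line 10: ['stone'] (min_width=5, slack=9)

Answer: |light salt are|
|dolphin       |
|pharmacy      |
|tomato as     |
|storm wolf    |
|with voice    |
|picture       |
|kitchen garden|
|tower one     |
|stone         |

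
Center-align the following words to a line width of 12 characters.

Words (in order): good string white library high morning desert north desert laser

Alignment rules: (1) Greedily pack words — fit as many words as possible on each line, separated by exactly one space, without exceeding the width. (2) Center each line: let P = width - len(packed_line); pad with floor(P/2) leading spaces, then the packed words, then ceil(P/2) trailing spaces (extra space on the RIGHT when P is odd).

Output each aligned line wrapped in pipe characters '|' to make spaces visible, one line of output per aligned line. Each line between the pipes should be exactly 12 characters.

Line 1: ['good', 'string'] (min_width=11, slack=1)
Line 2: ['white'] (min_width=5, slack=7)
Line 3: ['library', 'high'] (min_width=12, slack=0)
Line 4: ['morning'] (min_width=7, slack=5)
Line 5: ['desert', 'north'] (min_width=12, slack=0)
Line 6: ['desert', 'laser'] (min_width=12, slack=0)

Answer: |good string |
|   white    |
|library high|
|  morning   |
|desert north|
|desert laser|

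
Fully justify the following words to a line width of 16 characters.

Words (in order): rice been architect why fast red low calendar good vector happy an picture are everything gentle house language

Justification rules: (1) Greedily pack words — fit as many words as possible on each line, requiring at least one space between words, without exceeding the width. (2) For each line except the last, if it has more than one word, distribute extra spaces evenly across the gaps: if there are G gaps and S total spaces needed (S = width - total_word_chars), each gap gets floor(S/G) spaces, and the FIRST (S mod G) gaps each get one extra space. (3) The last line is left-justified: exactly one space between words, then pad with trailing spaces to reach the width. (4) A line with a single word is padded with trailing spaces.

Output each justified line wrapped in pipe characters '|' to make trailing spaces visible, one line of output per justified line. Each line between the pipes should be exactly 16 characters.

Line 1: ['rice', 'been'] (min_width=9, slack=7)
Line 2: ['architect', 'why'] (min_width=13, slack=3)
Line 3: ['fast', 'red', 'low'] (min_width=12, slack=4)
Line 4: ['calendar', 'good'] (min_width=13, slack=3)
Line 5: ['vector', 'happy', 'an'] (min_width=15, slack=1)
Line 6: ['picture', 'are'] (min_width=11, slack=5)
Line 7: ['everything'] (min_width=10, slack=6)
Line 8: ['gentle', 'house'] (min_width=12, slack=4)
Line 9: ['language'] (min_width=8, slack=8)

Answer: |rice        been|
|architect    why|
|fast   red   low|
|calendar    good|
|vector  happy an|
|picture      are|
|everything      |
|gentle     house|
|language        |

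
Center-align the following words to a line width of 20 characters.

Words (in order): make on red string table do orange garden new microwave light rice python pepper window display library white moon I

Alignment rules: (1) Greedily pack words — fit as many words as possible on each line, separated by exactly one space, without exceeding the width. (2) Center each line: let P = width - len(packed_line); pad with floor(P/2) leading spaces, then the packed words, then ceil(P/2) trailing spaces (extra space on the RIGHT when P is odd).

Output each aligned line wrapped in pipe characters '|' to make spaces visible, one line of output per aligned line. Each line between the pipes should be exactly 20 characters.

Line 1: ['make', 'on', 'red', 'string'] (min_width=18, slack=2)
Line 2: ['table', 'do', 'orange'] (min_width=15, slack=5)
Line 3: ['garden', 'new', 'microwave'] (min_width=20, slack=0)
Line 4: ['light', 'rice', 'python'] (min_width=17, slack=3)
Line 5: ['pepper', 'window'] (min_width=13, slack=7)
Line 6: ['display', 'library'] (min_width=15, slack=5)
Line 7: ['white', 'moon', 'I'] (min_width=12, slack=8)

Answer: | make on red string |
|  table do orange   |
|garden new microwave|
| light rice python  |
|   pepper window    |
|  display library   |
|    white moon I    |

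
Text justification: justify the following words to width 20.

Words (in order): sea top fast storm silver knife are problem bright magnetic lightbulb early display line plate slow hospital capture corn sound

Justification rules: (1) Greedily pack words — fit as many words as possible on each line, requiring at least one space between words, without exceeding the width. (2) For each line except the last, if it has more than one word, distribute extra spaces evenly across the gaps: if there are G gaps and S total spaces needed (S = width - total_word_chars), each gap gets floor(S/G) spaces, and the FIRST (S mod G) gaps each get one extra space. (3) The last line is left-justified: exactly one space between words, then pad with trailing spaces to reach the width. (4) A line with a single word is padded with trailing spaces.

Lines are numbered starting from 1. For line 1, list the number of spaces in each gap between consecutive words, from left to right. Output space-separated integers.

Line 1: ['sea', 'top', 'fast', 'storm'] (min_width=18, slack=2)
Line 2: ['silver', 'knife', 'are'] (min_width=16, slack=4)
Line 3: ['problem', 'bright'] (min_width=14, slack=6)
Line 4: ['magnetic', 'lightbulb'] (min_width=18, slack=2)
Line 5: ['early', 'display', 'line'] (min_width=18, slack=2)
Line 6: ['plate', 'slow', 'hospital'] (min_width=19, slack=1)
Line 7: ['capture', 'corn', 'sound'] (min_width=18, slack=2)

Answer: 2 2 1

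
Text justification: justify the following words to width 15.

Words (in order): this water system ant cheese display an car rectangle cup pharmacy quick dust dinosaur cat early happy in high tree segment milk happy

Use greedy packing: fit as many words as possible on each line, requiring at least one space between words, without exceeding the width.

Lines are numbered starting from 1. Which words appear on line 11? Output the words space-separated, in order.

Line 1: ['this', 'water'] (min_width=10, slack=5)
Line 2: ['system', 'ant'] (min_width=10, slack=5)
Line 3: ['cheese', 'display'] (min_width=14, slack=1)
Line 4: ['an', 'car'] (min_width=6, slack=9)
Line 5: ['rectangle', 'cup'] (min_width=13, slack=2)
Line 6: ['pharmacy', 'quick'] (min_width=14, slack=1)
Line 7: ['dust', 'dinosaur'] (min_width=13, slack=2)
Line 8: ['cat', 'early', 'happy'] (min_width=15, slack=0)
Line 9: ['in', 'high', 'tree'] (min_width=12, slack=3)
Line 10: ['segment', 'milk'] (min_width=12, slack=3)
Line 11: ['happy'] (min_width=5, slack=10)

Answer: happy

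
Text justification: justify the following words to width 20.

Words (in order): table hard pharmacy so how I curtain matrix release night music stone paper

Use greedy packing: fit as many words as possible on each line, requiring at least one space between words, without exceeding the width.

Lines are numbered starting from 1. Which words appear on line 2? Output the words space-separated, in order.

Answer: so how I curtain

Derivation:
Line 1: ['table', 'hard', 'pharmacy'] (min_width=19, slack=1)
Line 2: ['so', 'how', 'I', 'curtain'] (min_width=16, slack=4)
Line 3: ['matrix', 'release', 'night'] (min_width=20, slack=0)
Line 4: ['music', 'stone', 'paper'] (min_width=17, slack=3)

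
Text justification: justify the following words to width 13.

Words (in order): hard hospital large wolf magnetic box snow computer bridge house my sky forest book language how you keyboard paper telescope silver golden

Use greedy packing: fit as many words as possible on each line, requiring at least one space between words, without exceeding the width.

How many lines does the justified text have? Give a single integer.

Answer: 12

Derivation:
Line 1: ['hard', 'hospital'] (min_width=13, slack=0)
Line 2: ['large', 'wolf'] (min_width=10, slack=3)
Line 3: ['magnetic', 'box'] (min_width=12, slack=1)
Line 4: ['snow', 'computer'] (min_width=13, slack=0)
Line 5: ['bridge', 'house'] (min_width=12, slack=1)
Line 6: ['my', 'sky', 'forest'] (min_width=13, slack=0)
Line 7: ['book', 'language'] (min_width=13, slack=0)
Line 8: ['how', 'you'] (min_width=7, slack=6)
Line 9: ['keyboard'] (min_width=8, slack=5)
Line 10: ['paper'] (min_width=5, slack=8)
Line 11: ['telescope'] (min_width=9, slack=4)
Line 12: ['silver', 'golden'] (min_width=13, slack=0)
Total lines: 12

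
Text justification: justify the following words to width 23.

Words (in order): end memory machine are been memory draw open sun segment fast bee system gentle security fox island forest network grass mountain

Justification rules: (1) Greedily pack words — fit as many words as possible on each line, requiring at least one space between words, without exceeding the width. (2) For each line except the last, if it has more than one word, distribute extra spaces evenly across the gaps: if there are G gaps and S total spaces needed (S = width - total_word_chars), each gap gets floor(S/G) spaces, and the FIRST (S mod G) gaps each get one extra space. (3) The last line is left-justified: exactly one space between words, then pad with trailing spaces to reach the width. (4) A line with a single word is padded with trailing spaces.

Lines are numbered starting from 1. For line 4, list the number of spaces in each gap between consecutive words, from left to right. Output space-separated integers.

Answer: 2 1

Derivation:
Line 1: ['end', 'memory', 'machine', 'are'] (min_width=22, slack=1)
Line 2: ['been', 'memory', 'draw', 'open'] (min_width=21, slack=2)
Line 3: ['sun', 'segment', 'fast', 'bee'] (min_width=20, slack=3)
Line 4: ['system', 'gentle', 'security'] (min_width=22, slack=1)
Line 5: ['fox', 'island', 'forest'] (min_width=17, slack=6)
Line 6: ['network', 'grass', 'mountain'] (min_width=22, slack=1)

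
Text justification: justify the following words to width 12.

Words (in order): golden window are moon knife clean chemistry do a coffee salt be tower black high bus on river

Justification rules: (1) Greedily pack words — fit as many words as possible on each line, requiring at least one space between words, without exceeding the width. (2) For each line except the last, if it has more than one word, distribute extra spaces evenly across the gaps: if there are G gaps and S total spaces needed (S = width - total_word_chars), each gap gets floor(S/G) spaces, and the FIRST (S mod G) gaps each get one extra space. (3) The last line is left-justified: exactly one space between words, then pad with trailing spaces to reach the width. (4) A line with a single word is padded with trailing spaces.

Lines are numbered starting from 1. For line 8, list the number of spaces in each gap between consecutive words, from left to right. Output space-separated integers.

Answer: 2

Derivation:
Line 1: ['golden'] (min_width=6, slack=6)
Line 2: ['window', 'are'] (min_width=10, slack=2)
Line 3: ['moon', 'knife'] (min_width=10, slack=2)
Line 4: ['clean'] (min_width=5, slack=7)
Line 5: ['chemistry', 'do'] (min_width=12, slack=0)
Line 6: ['a', 'coffee'] (min_width=8, slack=4)
Line 7: ['salt', 'be'] (min_width=7, slack=5)
Line 8: ['tower', 'black'] (min_width=11, slack=1)
Line 9: ['high', 'bus', 'on'] (min_width=11, slack=1)
Line 10: ['river'] (min_width=5, slack=7)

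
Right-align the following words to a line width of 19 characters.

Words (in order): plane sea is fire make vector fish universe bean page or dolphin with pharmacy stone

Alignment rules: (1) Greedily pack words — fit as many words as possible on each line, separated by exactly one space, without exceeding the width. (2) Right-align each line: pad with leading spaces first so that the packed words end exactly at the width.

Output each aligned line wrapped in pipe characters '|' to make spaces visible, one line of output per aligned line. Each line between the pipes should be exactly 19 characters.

Answer: |  plane sea is fire|
|   make vector fish|
| universe bean page|
|    or dolphin with|
|     pharmacy stone|

Derivation:
Line 1: ['plane', 'sea', 'is', 'fire'] (min_width=17, slack=2)
Line 2: ['make', 'vector', 'fish'] (min_width=16, slack=3)
Line 3: ['universe', 'bean', 'page'] (min_width=18, slack=1)
Line 4: ['or', 'dolphin', 'with'] (min_width=15, slack=4)
Line 5: ['pharmacy', 'stone'] (min_width=14, slack=5)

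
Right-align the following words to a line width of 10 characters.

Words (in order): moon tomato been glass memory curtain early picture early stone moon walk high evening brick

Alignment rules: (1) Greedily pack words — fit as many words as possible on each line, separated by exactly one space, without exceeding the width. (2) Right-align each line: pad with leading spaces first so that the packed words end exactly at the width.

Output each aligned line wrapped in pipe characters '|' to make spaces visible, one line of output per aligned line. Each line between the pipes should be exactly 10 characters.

Answer: |      moon|
|    tomato|
|been glass|
|    memory|
|   curtain|
|     early|
|   picture|
|     early|
|stone moon|
| walk high|
|   evening|
|     brick|

Derivation:
Line 1: ['moon'] (min_width=4, slack=6)
Line 2: ['tomato'] (min_width=6, slack=4)
Line 3: ['been', 'glass'] (min_width=10, slack=0)
Line 4: ['memory'] (min_width=6, slack=4)
Line 5: ['curtain'] (min_width=7, slack=3)
Line 6: ['early'] (min_width=5, slack=5)
Line 7: ['picture'] (min_width=7, slack=3)
Line 8: ['early'] (min_width=5, slack=5)
Line 9: ['stone', 'moon'] (min_width=10, slack=0)
Line 10: ['walk', 'high'] (min_width=9, slack=1)
Line 11: ['evening'] (min_width=7, slack=3)
Line 12: ['brick'] (min_width=5, slack=5)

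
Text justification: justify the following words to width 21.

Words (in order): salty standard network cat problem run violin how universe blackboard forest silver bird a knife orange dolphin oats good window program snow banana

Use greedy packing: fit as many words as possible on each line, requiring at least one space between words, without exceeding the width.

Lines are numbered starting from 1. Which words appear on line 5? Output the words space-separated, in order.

Line 1: ['salty', 'standard'] (min_width=14, slack=7)
Line 2: ['network', 'cat', 'problem'] (min_width=19, slack=2)
Line 3: ['run', 'violin', 'how'] (min_width=14, slack=7)
Line 4: ['universe', 'blackboard'] (min_width=19, slack=2)
Line 5: ['forest', 'silver', 'bird', 'a'] (min_width=20, slack=1)
Line 6: ['knife', 'orange', 'dolphin'] (min_width=20, slack=1)
Line 7: ['oats', 'good', 'window'] (min_width=16, slack=5)
Line 8: ['program', 'snow', 'banana'] (min_width=19, slack=2)

Answer: forest silver bird a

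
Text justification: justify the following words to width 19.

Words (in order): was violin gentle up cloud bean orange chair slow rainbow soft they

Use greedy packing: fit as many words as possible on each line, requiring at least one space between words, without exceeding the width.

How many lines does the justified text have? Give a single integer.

Line 1: ['was', 'violin', 'gentle'] (min_width=17, slack=2)
Line 2: ['up', 'cloud', 'bean'] (min_width=13, slack=6)
Line 3: ['orange', 'chair', 'slow'] (min_width=17, slack=2)
Line 4: ['rainbow', 'soft', 'they'] (min_width=17, slack=2)
Total lines: 4

Answer: 4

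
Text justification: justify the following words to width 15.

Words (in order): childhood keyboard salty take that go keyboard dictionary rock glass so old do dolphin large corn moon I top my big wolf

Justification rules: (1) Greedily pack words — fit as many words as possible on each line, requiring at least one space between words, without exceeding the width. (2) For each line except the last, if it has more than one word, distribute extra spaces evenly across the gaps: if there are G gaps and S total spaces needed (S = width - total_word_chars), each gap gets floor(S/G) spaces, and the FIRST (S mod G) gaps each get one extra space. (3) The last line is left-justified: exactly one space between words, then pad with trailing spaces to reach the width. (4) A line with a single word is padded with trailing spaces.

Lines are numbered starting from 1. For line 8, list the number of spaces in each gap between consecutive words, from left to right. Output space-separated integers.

Answer: 1 1 1

Derivation:
Line 1: ['childhood'] (min_width=9, slack=6)
Line 2: ['keyboard', 'salty'] (min_width=14, slack=1)
Line 3: ['take', 'that', 'go'] (min_width=12, slack=3)
Line 4: ['keyboard'] (min_width=8, slack=7)
Line 5: ['dictionary', 'rock'] (min_width=15, slack=0)
Line 6: ['glass', 'so', 'old', 'do'] (min_width=15, slack=0)
Line 7: ['dolphin', 'large'] (min_width=13, slack=2)
Line 8: ['corn', 'moon', 'I', 'top'] (min_width=15, slack=0)
Line 9: ['my', 'big', 'wolf'] (min_width=11, slack=4)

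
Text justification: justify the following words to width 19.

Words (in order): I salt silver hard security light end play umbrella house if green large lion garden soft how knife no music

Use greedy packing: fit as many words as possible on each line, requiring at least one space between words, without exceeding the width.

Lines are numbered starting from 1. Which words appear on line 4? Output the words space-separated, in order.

Answer: if green large lion

Derivation:
Line 1: ['I', 'salt', 'silver', 'hard'] (min_width=18, slack=1)
Line 2: ['security', 'light', 'end'] (min_width=18, slack=1)
Line 3: ['play', 'umbrella', 'house'] (min_width=19, slack=0)
Line 4: ['if', 'green', 'large', 'lion'] (min_width=19, slack=0)
Line 5: ['garden', 'soft', 'how'] (min_width=15, slack=4)
Line 6: ['knife', 'no', 'music'] (min_width=14, slack=5)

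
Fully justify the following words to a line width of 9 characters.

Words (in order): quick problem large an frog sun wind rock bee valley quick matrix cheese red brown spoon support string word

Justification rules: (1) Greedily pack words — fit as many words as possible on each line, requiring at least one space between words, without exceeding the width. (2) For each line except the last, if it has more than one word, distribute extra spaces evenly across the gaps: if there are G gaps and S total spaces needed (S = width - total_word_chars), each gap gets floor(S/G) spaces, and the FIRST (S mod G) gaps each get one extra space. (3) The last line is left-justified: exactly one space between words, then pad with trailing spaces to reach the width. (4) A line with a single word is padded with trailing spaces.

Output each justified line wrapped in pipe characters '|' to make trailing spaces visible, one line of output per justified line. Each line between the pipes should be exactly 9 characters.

Answer: |quick    |
|problem  |
|large  an|
|frog  sun|
|wind rock|
|bee      |
|valley   |
|quick    |
|matrix   |
|cheese   |
|red brown|
|spoon    |
|support  |
|string   |
|word     |

Derivation:
Line 1: ['quick'] (min_width=5, slack=4)
Line 2: ['problem'] (min_width=7, slack=2)
Line 3: ['large', 'an'] (min_width=8, slack=1)
Line 4: ['frog', 'sun'] (min_width=8, slack=1)
Line 5: ['wind', 'rock'] (min_width=9, slack=0)
Line 6: ['bee'] (min_width=3, slack=6)
Line 7: ['valley'] (min_width=6, slack=3)
Line 8: ['quick'] (min_width=5, slack=4)
Line 9: ['matrix'] (min_width=6, slack=3)
Line 10: ['cheese'] (min_width=6, slack=3)
Line 11: ['red', 'brown'] (min_width=9, slack=0)
Line 12: ['spoon'] (min_width=5, slack=4)
Line 13: ['support'] (min_width=7, slack=2)
Line 14: ['string'] (min_width=6, slack=3)
Line 15: ['word'] (min_width=4, slack=5)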